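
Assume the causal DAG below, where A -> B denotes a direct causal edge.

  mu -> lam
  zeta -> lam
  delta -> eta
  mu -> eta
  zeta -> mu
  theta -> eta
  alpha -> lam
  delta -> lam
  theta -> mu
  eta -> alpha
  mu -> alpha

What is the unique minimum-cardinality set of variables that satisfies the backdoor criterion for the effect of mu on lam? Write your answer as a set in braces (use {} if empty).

Variables eligible for adjustment (non-descendants of mu, excluding mu and lam): {delta, theta, zeta}.
Backdoor paths from mu to lam:
  P1: mu <- zeta -> lam
  P2: mu <- theta -> eta <- delta -> lam
  P3: mu <- theta -> eta -> alpha -> lam
The empty set is not sufficient: P1 (mu <- zeta -> lam) has no collider blocking it and no conditioned non-collider, so it is open.
Try {theta, zeta}:
  P1: blocked at fork node zeta ∈ conditioning set.
  P2: blocked at fork node theta ∈ conditioning set.
  P3: blocked at fork node theta ∈ conditioning set.
{theta, zeta} contains no descendant of mu and blocks every backdoor path.
Every element of {theta, zeta} is needed (dropping theta leaves P3 open; dropping zeta leaves P1 open), so no proper subset is valid.
Among all size-2 subsets of the eligible variables, only {theta, zeta} blocks every backdoor path, so it is the unique smallest valid adjustment set.

{theta, zeta}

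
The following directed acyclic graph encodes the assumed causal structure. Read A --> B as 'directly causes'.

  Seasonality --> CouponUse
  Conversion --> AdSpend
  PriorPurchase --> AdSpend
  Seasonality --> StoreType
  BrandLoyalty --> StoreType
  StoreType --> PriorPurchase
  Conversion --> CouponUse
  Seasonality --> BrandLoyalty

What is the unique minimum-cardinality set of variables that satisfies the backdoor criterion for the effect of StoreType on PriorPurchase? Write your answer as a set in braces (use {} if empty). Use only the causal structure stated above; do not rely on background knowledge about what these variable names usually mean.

{}

Variables eligible for adjustment (non-descendants of StoreType, excluding StoreType and PriorPurchase): {BrandLoyalty, Conversion, CouponUse, Seasonality}.
Backdoor paths from StoreType to PriorPurchase:
  P1: StoreType <- Seasonality -> CouponUse <- Conversion -> AdSpend <- PriorPurchase
  P2: StoreType <- BrandLoyalty <- Seasonality -> CouponUse <- Conversion -> AdSpend <- PriorPurchase
Each backdoor path contains an unconditioned collider, so every path is already blocked with the empty conditioning set:
  P1: blocked at collider CouponUse (neither it nor any descendant is in the conditioning set).
  P2: blocked at collider CouponUse (neither it nor any descendant is in the conditioning set).
The empty set is therefore the unique smallest valid set.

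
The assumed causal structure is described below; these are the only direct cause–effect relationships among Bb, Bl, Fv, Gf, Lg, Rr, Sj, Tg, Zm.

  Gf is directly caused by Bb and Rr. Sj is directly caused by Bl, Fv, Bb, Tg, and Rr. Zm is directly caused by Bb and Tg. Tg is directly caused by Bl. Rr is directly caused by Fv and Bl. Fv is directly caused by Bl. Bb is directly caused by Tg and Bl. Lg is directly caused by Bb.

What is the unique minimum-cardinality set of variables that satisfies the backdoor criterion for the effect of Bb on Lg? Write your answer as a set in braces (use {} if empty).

{}

Variables eligible for adjustment (non-descendants of Bb, excluding Bb and Lg): {Bl, Fv, Rr, Tg}.
Backdoor paths from Bb to Lg:
  (none)
With no backdoor paths the empty set already satisfies the criterion, and it is trivially minimal.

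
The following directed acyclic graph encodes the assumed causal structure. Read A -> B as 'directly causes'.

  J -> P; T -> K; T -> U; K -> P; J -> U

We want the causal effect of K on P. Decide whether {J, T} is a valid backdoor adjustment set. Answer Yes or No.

Yes

Backdoor paths from K to P (paths whose first edge points into K):
  P1: K <- T -> U <- J -> P
Condition 1 (no descendant of K in the set): holds — descendants of K are {P}; none are in {J, T}.
Condition 2 (every backdoor path blocked by {J, T}):
  P1: blocked at fork node T ∈ conditioning set.
{J, T} satisfies the backdoor criterion.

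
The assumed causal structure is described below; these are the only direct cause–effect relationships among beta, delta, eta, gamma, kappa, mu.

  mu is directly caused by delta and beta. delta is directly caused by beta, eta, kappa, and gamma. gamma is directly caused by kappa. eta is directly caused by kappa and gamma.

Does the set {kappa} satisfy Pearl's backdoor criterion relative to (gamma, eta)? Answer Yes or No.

Yes

Backdoor paths from gamma to eta (paths whose first edge points into gamma):
  P1: gamma <- kappa -> eta
  P2: gamma <- kappa -> delta <- eta
Condition 1 (no descendant of gamma in the set): holds — descendants of gamma are {delta, eta, mu}; none are in {kappa}.
Condition 2 (every backdoor path blocked by {kappa}):
  P1: blocked at fork node kappa ∈ conditioning set.
  P2: blocked at fork node kappa ∈ conditioning set.
{kappa} satisfies the backdoor criterion.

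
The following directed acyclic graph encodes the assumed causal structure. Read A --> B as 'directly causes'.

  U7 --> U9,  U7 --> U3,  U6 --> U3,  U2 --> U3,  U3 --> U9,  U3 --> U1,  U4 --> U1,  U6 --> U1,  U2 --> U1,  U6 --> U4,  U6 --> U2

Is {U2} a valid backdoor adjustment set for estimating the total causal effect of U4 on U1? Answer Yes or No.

Backdoor paths from U4 to U1 (paths whose first edge points into U4):
  P1: U4 <- U6 -> U2 -> U3 -> U1
  P2: U4 <- U6 -> U2 -> U1
  P3: U4 <- U6 -> U3 <- U2 -> U1
  P4: U4 <- U6 -> U3 -> U1
  P5: U4 <- U6 -> U1
Condition 1 (no descendant of U4 in the set): holds — descendants of U4 are {U1}; none are in {U2}.
Condition 2 (every backdoor path blocked by {U2}):
  P1: blocked at chain node U2 ∈ conditioning set.
  P2: blocked at chain node U2 ∈ conditioning set.
  P3: blocked at collider U3 (neither it nor any descendant is in the conditioning set).
  P4: open — no interior node is in the conditioning set.
  P5: open — no interior node is in the conditioning set.
{U2} does not satisfy the backdoor criterion.

No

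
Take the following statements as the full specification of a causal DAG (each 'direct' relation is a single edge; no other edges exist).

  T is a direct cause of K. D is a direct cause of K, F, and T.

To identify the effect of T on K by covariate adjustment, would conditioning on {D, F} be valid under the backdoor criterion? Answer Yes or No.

Yes

Backdoor paths from T to K (paths whose first edge points into T):
  P1: T <- D -> K
Condition 1 (no descendant of T in the set): holds — descendants of T are {K}; none are in {D, F}.
Condition 2 (every backdoor path blocked by {D, F}):
  P1: blocked at fork node D ∈ conditioning set.
{D, F} satisfies the backdoor criterion.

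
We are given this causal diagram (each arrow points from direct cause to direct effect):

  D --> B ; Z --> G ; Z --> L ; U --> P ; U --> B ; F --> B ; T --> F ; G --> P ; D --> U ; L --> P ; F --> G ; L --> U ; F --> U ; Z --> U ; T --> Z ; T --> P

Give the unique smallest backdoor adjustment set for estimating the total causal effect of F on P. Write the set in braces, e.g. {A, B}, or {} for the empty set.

Variables eligible for adjustment (non-descendants of F, excluding F and P): {D, L, T, Z}.
Backdoor paths from F to P:
  P1: F <- T -> Z -> G -> P
  P2: F <- T -> Z -> L -> U -> P
  P3: F <- T -> Z -> L -> P
  P4: F <- T -> Z -> U <- L -> P
  P5: F <- T -> Z -> U -> P
  P6: F <- T -> P
The empty set is not sufficient: P1 (F <- T -> Z -> G -> P) has no collider blocking it and no conditioned non-collider, so it is open.
Try {T}:
  P1: blocked at fork node T ∈ conditioning set.
  P2: blocked at fork node T ∈ conditioning set.
  P3: blocked at fork node T ∈ conditioning set.
  P4: blocked at fork node T ∈ conditioning set.
  P5: blocked at fork node T ∈ conditioning set.
  P6: blocked at fork node T ∈ conditioning set.
{T} contains no descendant of F and blocks every backdoor path.
No other singleton works — e.g. {Z} leaves P6 open — so {T} is the unique smallest valid adjustment set.

{T}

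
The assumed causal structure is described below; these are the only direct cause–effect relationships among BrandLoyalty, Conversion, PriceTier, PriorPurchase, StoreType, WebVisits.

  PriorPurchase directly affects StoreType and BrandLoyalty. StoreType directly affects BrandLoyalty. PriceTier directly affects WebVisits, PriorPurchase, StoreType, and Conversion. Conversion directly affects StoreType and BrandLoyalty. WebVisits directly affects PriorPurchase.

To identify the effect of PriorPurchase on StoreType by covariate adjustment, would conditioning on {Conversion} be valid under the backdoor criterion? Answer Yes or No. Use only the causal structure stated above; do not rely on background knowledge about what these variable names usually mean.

Backdoor paths from PriorPurchase to StoreType (paths whose first edge points into PriorPurchase):
  P1: PriorPurchase <- PriceTier -> Conversion -> StoreType
  P2: PriorPurchase <- PriceTier -> Conversion -> BrandLoyalty <- StoreType
  P3: PriorPurchase <- PriceTier -> StoreType
  P4: PriorPurchase <- WebVisits <- PriceTier -> Conversion -> StoreType
  P5: PriorPurchase <- WebVisits <- PriceTier -> Conversion -> BrandLoyalty <- StoreType
  P6: PriorPurchase <- WebVisits <- PriceTier -> StoreType
Condition 1 (no descendant of PriorPurchase in the set): holds — descendants of PriorPurchase are {BrandLoyalty, StoreType}; none are in {Conversion}.
Condition 2 (every backdoor path blocked by {Conversion}):
  P1: blocked at chain node Conversion ∈ conditioning set.
  P2: blocked at chain node Conversion ∈ conditioning set.
  P3: open — no interior node is in the conditioning set.
  P4: blocked at chain node Conversion ∈ conditioning set.
  P5: blocked at chain node Conversion ∈ conditioning set.
  P6: open — no interior node is in the conditioning set.
{Conversion} does not satisfy the backdoor criterion.

No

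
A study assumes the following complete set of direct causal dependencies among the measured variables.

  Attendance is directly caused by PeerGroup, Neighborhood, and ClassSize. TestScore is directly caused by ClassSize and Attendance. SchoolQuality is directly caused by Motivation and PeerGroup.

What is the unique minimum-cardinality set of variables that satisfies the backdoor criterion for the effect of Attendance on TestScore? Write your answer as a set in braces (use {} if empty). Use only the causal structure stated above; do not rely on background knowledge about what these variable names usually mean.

Variables eligible for adjustment (non-descendants of Attendance, excluding Attendance and TestScore): {ClassSize, Motivation, Neighborhood, PeerGroup, SchoolQuality}.
Backdoor paths from Attendance to TestScore:
  P1: Attendance <- ClassSize -> TestScore
The empty set is not sufficient: P1 (Attendance <- ClassSize -> TestScore) has no collider blocking it and no conditioned non-collider, so it is open.
Try {ClassSize}:
  P1: blocked at fork node ClassSize ∈ conditioning set.
{ClassSize} contains no descendant of Attendance and blocks every backdoor path.
No other singleton works — e.g. {PeerGroup} leaves P1 open — so {ClassSize} is the unique smallest valid adjustment set.

{ClassSize}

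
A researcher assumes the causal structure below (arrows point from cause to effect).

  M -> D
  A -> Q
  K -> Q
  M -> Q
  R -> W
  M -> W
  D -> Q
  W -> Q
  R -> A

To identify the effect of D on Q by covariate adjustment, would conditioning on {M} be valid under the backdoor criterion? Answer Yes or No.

Yes

Backdoor paths from D to Q (paths whose first edge points into D):
  P1: D <- M -> W <- R -> A -> Q
  P2: D <- M -> W -> Q
  P3: D <- M -> Q
Condition 1 (no descendant of D in the set): holds — descendants of D are {Q}; none are in {M}.
Condition 2 (every backdoor path blocked by {M}):
  P1: blocked at fork node M ∈ conditioning set.
  P2: blocked at fork node M ∈ conditioning set.
  P3: blocked at fork node M ∈ conditioning set.
{M} satisfies the backdoor criterion.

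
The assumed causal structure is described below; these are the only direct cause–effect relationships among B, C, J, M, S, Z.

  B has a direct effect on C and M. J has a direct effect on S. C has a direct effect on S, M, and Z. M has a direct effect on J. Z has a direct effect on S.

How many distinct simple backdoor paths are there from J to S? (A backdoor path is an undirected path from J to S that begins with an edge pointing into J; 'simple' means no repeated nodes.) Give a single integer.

A backdoor path from J to S is any simple undirected path whose first edge points into J (i.e. leaves J via a parent).
Parents of J: {M}.
Enumerating:
  P1: J <- M <- B -> C -> Z -> S
  P2: J <- M <- B -> C -> S
  P3: J <- M <- C -> Z -> S
  P4: J <- M <- C -> S
That exhausts the simple backdoor paths. Count: 4.

4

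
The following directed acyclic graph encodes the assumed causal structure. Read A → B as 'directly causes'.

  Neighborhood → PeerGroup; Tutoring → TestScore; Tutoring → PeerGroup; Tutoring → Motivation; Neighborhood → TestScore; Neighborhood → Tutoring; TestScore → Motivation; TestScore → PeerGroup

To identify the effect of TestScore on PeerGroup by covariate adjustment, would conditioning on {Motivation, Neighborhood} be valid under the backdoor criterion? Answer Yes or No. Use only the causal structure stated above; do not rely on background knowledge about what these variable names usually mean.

Backdoor paths from TestScore to PeerGroup (paths whose first edge points into TestScore):
  P1: TestScore <- Neighborhood -> Tutoring -> PeerGroup
  P2: TestScore <- Neighborhood -> PeerGroup
  P3: TestScore <- Tutoring <- Neighborhood -> PeerGroup
  P4: TestScore <- Tutoring -> PeerGroup
Condition 1 (no descendant of TestScore in the set): FAILS — Motivation is a descendant of TestScore.
Condition 2 (every backdoor path blocked by {Motivation, Neighborhood}):
  P1: blocked at fork node Neighborhood ∈ conditioning set.
  P2: blocked at fork node Neighborhood ∈ conditioning set.
  P3: blocked at fork node Neighborhood ∈ conditioning set.
  P4: open — no interior node is in the conditioning set.
{Motivation, Neighborhood} does not satisfy the backdoor criterion.

No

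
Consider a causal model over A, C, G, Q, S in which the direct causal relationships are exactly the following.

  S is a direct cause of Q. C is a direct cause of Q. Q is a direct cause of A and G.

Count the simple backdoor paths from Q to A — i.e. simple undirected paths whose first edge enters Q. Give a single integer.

0

A backdoor path from Q to A is any simple undirected path whose first edge points into Q (i.e. leaves Q via a parent).
Parents of Q: {C, S}.
No simple path from any parent of Q reaches A without revisiting Q, so there are no backdoor paths.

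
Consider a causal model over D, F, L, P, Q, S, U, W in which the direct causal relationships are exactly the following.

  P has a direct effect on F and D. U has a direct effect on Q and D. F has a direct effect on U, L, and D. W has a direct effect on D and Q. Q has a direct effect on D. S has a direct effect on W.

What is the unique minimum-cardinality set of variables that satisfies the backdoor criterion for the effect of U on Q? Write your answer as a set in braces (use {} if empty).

{}

Variables eligible for adjustment (non-descendants of U, excluding U and Q): {F, L, P, S, W}.
Backdoor paths from U to Q:
  P1: U <- F <- P -> D <- W -> Q
  P2: U <- F <- P -> D <- Q
  P3: U <- F -> D <- W -> Q
  P4: U <- F -> D <- Q
Each backdoor path contains an unconditioned collider, so every path is already blocked with the empty conditioning set:
  P1: blocked at collider D (neither it nor any descendant is in the conditioning set).
  P2: blocked at collider D (neither it nor any descendant is in the conditioning set).
  P3: blocked at collider D (neither it nor any descendant is in the conditioning set).
  P4: blocked at collider D (neither it nor any descendant is in the conditioning set).
The empty set is therefore the unique smallest valid set.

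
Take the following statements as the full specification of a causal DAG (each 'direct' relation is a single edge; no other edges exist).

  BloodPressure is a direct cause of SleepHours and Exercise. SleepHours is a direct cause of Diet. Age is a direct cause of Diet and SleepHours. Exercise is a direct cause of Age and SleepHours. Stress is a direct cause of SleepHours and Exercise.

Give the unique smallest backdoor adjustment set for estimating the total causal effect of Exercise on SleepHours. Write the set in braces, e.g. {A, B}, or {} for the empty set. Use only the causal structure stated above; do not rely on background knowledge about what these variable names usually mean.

{BloodPressure, Stress}

Variables eligible for adjustment (non-descendants of Exercise, excluding Exercise and SleepHours): {BloodPressure, Stress}.
Backdoor paths from Exercise to SleepHours:
  P1: Exercise <- Stress -> SleepHours
  P2: Exercise <- BloodPressure -> SleepHours
The empty set is not sufficient: P1 (Exercise <- Stress -> SleepHours) has no collider blocking it and no conditioned non-collider, so it is open.
Try {BloodPressure, Stress}:
  P1: blocked at fork node Stress ∈ conditioning set.
  P2: blocked at fork node BloodPressure ∈ conditioning set.
{BloodPressure, Stress} contains no descendant of Exercise and blocks every backdoor path.
Every element of {BloodPressure, Stress} is needed (dropping BloodPressure leaves P2 open; dropping Stress leaves P1 open), so no proper subset is valid.
Among all size-2 subsets of the eligible variables, only {BloodPressure, Stress} blocks every backdoor path, so it is the unique smallest valid adjustment set.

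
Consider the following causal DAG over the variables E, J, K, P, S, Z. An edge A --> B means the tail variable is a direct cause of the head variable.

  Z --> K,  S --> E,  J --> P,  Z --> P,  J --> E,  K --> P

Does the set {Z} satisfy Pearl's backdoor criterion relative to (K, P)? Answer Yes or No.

Backdoor paths from K to P (paths whose first edge points into K):
  P1: K <- Z -> P
Condition 1 (no descendant of K in the set): holds — descendants of K are {P}; none are in {Z}.
Condition 2 (every backdoor path blocked by {Z}):
  P1: blocked at fork node Z ∈ conditioning set.
{Z} satisfies the backdoor criterion.

Yes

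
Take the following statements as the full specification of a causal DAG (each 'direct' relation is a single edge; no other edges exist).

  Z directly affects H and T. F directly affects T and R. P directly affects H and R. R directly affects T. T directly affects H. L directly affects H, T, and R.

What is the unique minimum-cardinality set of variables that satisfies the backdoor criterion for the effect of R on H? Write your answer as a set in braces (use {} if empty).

Variables eligible for adjustment (non-descendants of R, excluding R and H): {F, L, P, Z}.
Backdoor paths from R to H:
  P1: R <- L -> T <- Z -> H
  P2: R <- L -> T -> H
  P3: R <- L -> H
  P4: R <- P -> H
  P5: R <- F -> T <- L -> H
  P6: R <- F -> T <- Z -> H
  P7: R <- F -> T -> H
The empty set is not sufficient: P2 (R <- L -> T -> H) has no collider blocking it and no conditioned non-collider, so it is open.
Try {F, L, P}:
  P1: blocked at fork node L ∈ conditioning set.
  P2: blocked at fork node L ∈ conditioning set.
  P3: blocked at fork node L ∈ conditioning set.
  P4: blocked at fork node P ∈ conditioning set.
  P5: blocked at fork node F ∈ conditioning set.
  P6: blocked at fork node F ∈ conditioning set.
  P7: blocked at fork node F ∈ conditioning set.
{F, L, P} contains no descendant of R and blocks every backdoor path.
Every element of {F, L, P} is needed (dropping F leaves P7 open; dropping L leaves P2 open; dropping P leaves P4 open), so no proper subset is valid.
Among all size-3 subsets of the eligible variables, only {F, L, P} blocks every backdoor path, so it is the unique smallest valid adjustment set.

{F, L, P}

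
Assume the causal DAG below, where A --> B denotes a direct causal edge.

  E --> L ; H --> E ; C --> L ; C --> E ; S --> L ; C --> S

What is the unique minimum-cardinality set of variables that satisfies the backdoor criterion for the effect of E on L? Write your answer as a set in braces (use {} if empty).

{C}

Variables eligible for adjustment (non-descendants of E, excluding E and L): {C, H, S}.
Backdoor paths from E to L:
  P1: E <- C -> S -> L
  P2: E <- C -> L
The empty set is not sufficient: P1 (E <- C -> S -> L) has no collider blocking it and no conditioned non-collider, so it is open.
Try {C}:
  P1: blocked at fork node C ∈ conditioning set.
  P2: blocked at fork node C ∈ conditioning set.
{C} contains no descendant of E and blocks every backdoor path.
No other singleton works — e.g. {H} leaves P1 open — so {C} is the unique smallest valid adjustment set.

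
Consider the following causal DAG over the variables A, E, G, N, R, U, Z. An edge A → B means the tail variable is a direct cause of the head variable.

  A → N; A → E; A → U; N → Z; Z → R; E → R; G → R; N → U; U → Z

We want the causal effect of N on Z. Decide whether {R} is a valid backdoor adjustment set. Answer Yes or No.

Backdoor paths from N to Z (paths whose first edge points into N):
  P1: N <- A -> E -> R <- Z
  P2: N <- A -> U -> Z
Condition 1 (no descendant of N in the set): FAILS — R is a descendant of N.
Condition 2 (every backdoor path blocked by {R}):
  P1: open — collider(s) R are conditioned on (or have a conditioned descendant) and no non-collider on the path is in the set.
  P2: open — no interior node is in the conditioning set.
{R} does not satisfy the backdoor criterion.

No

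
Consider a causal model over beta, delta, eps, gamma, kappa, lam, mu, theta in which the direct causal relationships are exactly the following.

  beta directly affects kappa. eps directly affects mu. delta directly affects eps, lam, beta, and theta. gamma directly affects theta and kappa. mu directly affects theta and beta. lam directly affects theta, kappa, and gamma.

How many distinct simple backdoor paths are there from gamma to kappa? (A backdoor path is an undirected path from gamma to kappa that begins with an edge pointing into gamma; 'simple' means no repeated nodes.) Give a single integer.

A backdoor path from gamma to kappa is any simple undirected path whose first edge points into gamma (i.e. leaves gamma via a parent).
Parents of gamma: {lam}.
Enumerating:
  P1: gamma <- lam <- delta -> eps -> mu -> beta -> kappa
  P2: gamma <- lam <- delta -> beta -> kappa
  P3: gamma <- lam <- delta -> theta <- mu -> beta -> kappa
  P4: gamma <- lam -> kappa
  P5: gamma <- lam -> theta <- delta -> eps -> mu -> beta -> kappa
  P6: gamma <- lam -> theta <- delta -> beta -> kappa
  P7: gamma <- lam -> theta <- mu <- eps <- delta -> beta -> kappa
  P8: gamma <- lam -> theta <- mu -> beta -> kappa
That exhausts the simple backdoor paths. Count: 8.

8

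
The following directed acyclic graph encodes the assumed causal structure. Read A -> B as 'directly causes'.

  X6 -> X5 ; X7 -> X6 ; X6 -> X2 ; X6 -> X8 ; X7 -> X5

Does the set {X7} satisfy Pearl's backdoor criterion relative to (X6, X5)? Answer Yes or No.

Yes

Backdoor paths from X6 to X5 (paths whose first edge points into X6):
  P1: X6 <- X7 -> X5
Condition 1 (no descendant of X6 in the set): holds — descendants of X6 are {X2, X5, X8}; none are in {X7}.
Condition 2 (every backdoor path blocked by {X7}):
  P1: blocked at fork node X7 ∈ conditioning set.
{X7} satisfies the backdoor criterion.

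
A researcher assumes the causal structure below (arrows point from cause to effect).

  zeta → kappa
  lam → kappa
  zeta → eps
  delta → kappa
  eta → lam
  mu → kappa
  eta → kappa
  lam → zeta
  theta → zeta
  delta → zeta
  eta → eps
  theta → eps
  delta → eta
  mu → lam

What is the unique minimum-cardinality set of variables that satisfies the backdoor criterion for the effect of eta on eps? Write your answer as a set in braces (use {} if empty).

{delta}

Variables eligible for adjustment (non-descendants of eta, excluding eta and eps): {delta, mu, theta}.
Backdoor paths from eta to eps:
  P1: eta <- delta -> zeta <- theta -> eps
  P2: eta <- delta -> zeta -> eps
  P3: eta <- delta -> kappa <- mu -> lam -> zeta <- theta -> eps
  P4: eta <- delta -> kappa <- mu -> lam -> zeta -> eps
  P5: eta <- delta -> kappa <- lam -> zeta <- theta -> eps
  P6: eta <- delta -> kappa <- lam -> zeta -> eps
  P7: eta <- delta -> kappa <- zeta <- theta -> eps
  P8: eta <- delta -> kappa <- zeta -> eps
The empty set is not sufficient: P2 (eta <- delta -> zeta -> eps) has no collider blocking it and no conditioned non-collider, so it is open.
Try {delta}:
  P1: blocked at fork node delta ∈ conditioning set.
  P2: blocked at fork node delta ∈ conditioning set.
  P3: blocked at fork node delta ∈ conditioning set.
  P4: blocked at fork node delta ∈ conditioning set.
  P5: blocked at fork node delta ∈ conditioning set.
  P6: blocked at fork node delta ∈ conditioning set.
  P7: blocked at fork node delta ∈ conditioning set.
  P8: blocked at fork node delta ∈ conditioning set.
{delta} contains no descendant of eta and blocks every backdoor path.
No other singleton works — e.g. {theta} leaves P2 open — so {delta} is the unique smallest valid adjustment set.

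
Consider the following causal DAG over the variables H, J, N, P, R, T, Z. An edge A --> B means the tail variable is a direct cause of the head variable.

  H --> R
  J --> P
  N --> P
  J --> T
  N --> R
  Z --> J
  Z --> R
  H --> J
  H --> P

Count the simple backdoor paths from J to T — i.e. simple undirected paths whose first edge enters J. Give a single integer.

A backdoor path from J to T is any simple undirected path whose first edge points into J (i.e. leaves J via a parent).
Parents of J: {H, Z}.
No simple path from any parent of J reaches T without revisiting J, so there are no backdoor paths.

0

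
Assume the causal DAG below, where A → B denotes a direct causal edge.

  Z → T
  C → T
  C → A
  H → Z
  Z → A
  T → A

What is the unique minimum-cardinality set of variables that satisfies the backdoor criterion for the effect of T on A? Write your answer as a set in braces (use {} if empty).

{C, Z}

Variables eligible for adjustment (non-descendants of T, excluding T and A): {C, H, Z}.
Backdoor paths from T to A:
  P1: T <- C -> A
  P2: T <- Z -> A
The empty set is not sufficient: P1 (T <- C -> A) has no collider blocking it and no conditioned non-collider, so it is open.
Try {C, Z}:
  P1: blocked at fork node C ∈ conditioning set.
  P2: blocked at fork node Z ∈ conditioning set.
{C, Z} contains no descendant of T and blocks every backdoor path.
Every element of {C, Z} is needed (dropping C leaves P1 open; dropping Z leaves P2 open), so no proper subset is valid.
Among all size-2 subsets of the eligible variables, only {C, Z} blocks every backdoor path, so it is the unique smallest valid adjustment set.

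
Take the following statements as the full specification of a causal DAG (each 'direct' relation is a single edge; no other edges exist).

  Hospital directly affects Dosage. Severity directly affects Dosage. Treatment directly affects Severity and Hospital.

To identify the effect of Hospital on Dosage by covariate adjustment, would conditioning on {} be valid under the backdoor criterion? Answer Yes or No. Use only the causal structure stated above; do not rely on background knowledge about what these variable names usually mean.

No

Backdoor paths from Hospital to Dosage (paths whose first edge points into Hospital):
  P1: Hospital <- Treatment -> Severity -> Dosage
Condition 1 (no descendant of Hospital in the set): holds — descendants of Hospital are {Dosage}; none are in {}.
Condition 2 (every backdoor path blocked by {}):
  P1: open — no interior node is in the conditioning set.
{} does not satisfy the backdoor criterion.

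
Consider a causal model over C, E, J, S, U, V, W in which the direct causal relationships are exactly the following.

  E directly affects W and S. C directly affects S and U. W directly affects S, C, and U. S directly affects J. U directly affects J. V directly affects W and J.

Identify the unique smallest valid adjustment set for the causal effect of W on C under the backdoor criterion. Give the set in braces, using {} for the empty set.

Variables eligible for adjustment (non-descendants of W, excluding W and C): {E, V}.
Backdoor paths from W to C:
  P1: W <- V -> J <- U <- C
  P2: W <- V -> J <- S <- C
  P3: W <- E -> S <- C
  P4: W <- E -> S -> J <- U <- C
Each backdoor path contains an unconditioned collider, so every path is already blocked with the empty conditioning set:
  P1: blocked at collider J (neither it nor any descendant is in the conditioning set).
  P2: blocked at collider J (neither it nor any descendant is in the conditioning set).
  P3: blocked at collider S (neither it nor any descendant is in the conditioning set).
  P4: blocked at collider J (neither it nor any descendant is in the conditioning set).
The empty set is therefore the unique smallest valid set.

{}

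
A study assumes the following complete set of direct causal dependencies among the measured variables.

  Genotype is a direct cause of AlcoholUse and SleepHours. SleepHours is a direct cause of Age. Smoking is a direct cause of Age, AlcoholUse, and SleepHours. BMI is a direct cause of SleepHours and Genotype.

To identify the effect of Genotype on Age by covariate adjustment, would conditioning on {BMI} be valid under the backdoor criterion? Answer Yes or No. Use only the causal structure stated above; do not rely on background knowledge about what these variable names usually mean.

Backdoor paths from Genotype to Age (paths whose first edge points into Genotype):
  P1: Genotype <- BMI -> SleepHours <- Smoking -> Age
  P2: Genotype <- BMI -> SleepHours -> Age
Condition 1 (no descendant of Genotype in the set): holds — descendants of Genotype are {Age, AlcoholUse, SleepHours}; none are in {BMI}.
Condition 2 (every backdoor path blocked by {BMI}):
  P1: blocked at fork node BMI ∈ conditioning set.
  P2: blocked at fork node BMI ∈ conditioning set.
{BMI} satisfies the backdoor criterion.

Yes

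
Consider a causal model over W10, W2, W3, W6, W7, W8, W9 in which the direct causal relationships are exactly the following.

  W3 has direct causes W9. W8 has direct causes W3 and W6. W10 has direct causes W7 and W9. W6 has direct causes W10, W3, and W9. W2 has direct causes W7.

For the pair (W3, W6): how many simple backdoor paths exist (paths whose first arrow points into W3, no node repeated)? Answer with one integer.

2

A backdoor path from W3 to W6 is any simple undirected path whose first edge points into W3 (i.e. leaves W3 via a parent).
Parents of W3: {W9}.
Enumerating:
  P1: W3 <- W9 -> W10 -> W6
  P2: W3 <- W9 -> W6
That exhausts the simple backdoor paths. Count: 2.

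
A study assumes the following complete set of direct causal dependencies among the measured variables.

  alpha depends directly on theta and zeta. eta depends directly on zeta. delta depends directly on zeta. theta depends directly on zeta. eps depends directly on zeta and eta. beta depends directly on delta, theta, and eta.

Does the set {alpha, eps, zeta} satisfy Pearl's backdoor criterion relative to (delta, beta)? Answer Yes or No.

Backdoor paths from delta to beta (paths whose first edge points into delta):
  P1: delta <- zeta -> theta -> beta
  P2: delta <- zeta -> eta -> beta
  P3: delta <- zeta -> eps <- eta -> beta
  P4: delta <- zeta -> alpha <- theta -> beta
Condition 1 (no descendant of delta in the set): holds — descendants of delta are {beta}; none are in {alpha, eps, zeta}.
Condition 2 (every backdoor path blocked by {alpha, eps, zeta}):
  P1: blocked at fork node zeta ∈ conditioning set.
  P2: blocked at fork node zeta ∈ conditioning set.
  P3: blocked at fork node zeta ∈ conditioning set.
  P4: blocked at fork node zeta ∈ conditioning set.
{alpha, eps, zeta} satisfies the backdoor criterion.

Yes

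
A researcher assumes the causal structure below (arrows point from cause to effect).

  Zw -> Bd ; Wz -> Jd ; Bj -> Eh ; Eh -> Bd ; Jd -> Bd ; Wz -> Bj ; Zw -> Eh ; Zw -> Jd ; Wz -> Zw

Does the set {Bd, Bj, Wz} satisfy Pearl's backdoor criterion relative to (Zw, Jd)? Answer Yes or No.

Backdoor paths from Zw to Jd (paths whose first edge points into Zw):
  P1: Zw <- Wz -> Bj -> Eh -> Bd <- Jd
  P2: Zw <- Wz -> Jd
Condition 1 (no descendant of Zw in the set): FAILS — Bd is a descendant of Zw.
Condition 2 (every backdoor path blocked by {Bd, Bj, Wz}):
  P1: blocked at fork node Wz ∈ conditioning set.
  P2: blocked at fork node Wz ∈ conditioning set.
{Bd, Bj, Wz} does not satisfy the backdoor criterion.

No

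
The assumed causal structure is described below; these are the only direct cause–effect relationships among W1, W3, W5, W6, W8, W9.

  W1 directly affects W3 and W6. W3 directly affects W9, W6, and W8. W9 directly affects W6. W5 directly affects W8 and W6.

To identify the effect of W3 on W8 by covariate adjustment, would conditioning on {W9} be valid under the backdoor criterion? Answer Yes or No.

Backdoor paths from W3 to W8 (paths whose first edge points into W3):
  P1: W3 <- W1 -> W6 <- W5 -> W8
Condition 1 (no descendant of W3 in the set): FAILS — W9 is a descendant of W3.
Condition 2 (every backdoor path blocked by {W9}):
  P1: blocked at collider W6 (neither it nor any descendant is in the conditioning set).
{W9} does not satisfy the backdoor criterion.

No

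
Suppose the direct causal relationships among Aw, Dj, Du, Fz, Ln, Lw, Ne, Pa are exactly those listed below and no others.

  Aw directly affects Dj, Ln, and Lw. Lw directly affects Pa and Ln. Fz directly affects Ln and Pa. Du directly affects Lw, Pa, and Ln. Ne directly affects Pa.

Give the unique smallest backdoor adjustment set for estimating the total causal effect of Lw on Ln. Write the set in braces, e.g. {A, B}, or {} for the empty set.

{Aw, Du}

Variables eligible for adjustment (non-descendants of Lw, excluding Lw and Ln): {Aw, Dj, Du, Fz, Ne}.
Backdoor paths from Lw to Ln:
  P1: Lw <- Aw -> Ln
  P2: Lw <- Du -> Pa <- Fz -> Ln
  P3: Lw <- Du -> Ln
The empty set is not sufficient: P1 (Lw <- Aw -> Ln) has no collider blocking it and no conditioned non-collider, so it is open.
Try {Aw, Du}:
  P1: blocked at fork node Aw ∈ conditioning set.
  P2: blocked at fork node Du ∈ conditioning set.
  P3: blocked at fork node Du ∈ conditioning set.
{Aw, Du} contains no descendant of Lw and blocks every backdoor path.
Every element of {Aw, Du} is needed (dropping Aw leaves P1 open; dropping Du leaves P3 open), so no proper subset is valid.
Among all size-2 subsets of the eligible variables, only {Aw, Du} blocks every backdoor path, so it is the unique smallest valid adjustment set.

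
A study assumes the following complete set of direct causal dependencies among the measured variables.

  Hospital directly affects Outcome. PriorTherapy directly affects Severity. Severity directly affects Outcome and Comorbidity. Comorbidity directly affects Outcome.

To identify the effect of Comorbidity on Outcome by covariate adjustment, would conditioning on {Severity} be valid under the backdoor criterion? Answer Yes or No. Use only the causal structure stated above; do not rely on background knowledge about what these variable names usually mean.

Backdoor paths from Comorbidity to Outcome (paths whose first edge points into Comorbidity):
  P1: Comorbidity <- Severity -> Outcome
Condition 1 (no descendant of Comorbidity in the set): holds — descendants of Comorbidity are {Outcome}; none are in {Severity}.
Condition 2 (every backdoor path blocked by {Severity}):
  P1: blocked at fork node Severity ∈ conditioning set.
{Severity} satisfies the backdoor criterion.

Yes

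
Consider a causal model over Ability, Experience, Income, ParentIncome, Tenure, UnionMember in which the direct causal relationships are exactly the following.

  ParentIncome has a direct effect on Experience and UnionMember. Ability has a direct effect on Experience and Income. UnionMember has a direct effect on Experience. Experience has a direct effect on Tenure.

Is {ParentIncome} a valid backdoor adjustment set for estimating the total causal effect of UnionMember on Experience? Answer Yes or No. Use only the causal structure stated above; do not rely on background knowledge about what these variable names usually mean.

Yes

Backdoor paths from UnionMember to Experience (paths whose first edge points into UnionMember):
  P1: UnionMember <- ParentIncome -> Experience
Condition 1 (no descendant of UnionMember in the set): holds — descendants of UnionMember are {Experience, Tenure}; none are in {ParentIncome}.
Condition 2 (every backdoor path blocked by {ParentIncome}):
  P1: blocked at fork node ParentIncome ∈ conditioning set.
{ParentIncome} satisfies the backdoor criterion.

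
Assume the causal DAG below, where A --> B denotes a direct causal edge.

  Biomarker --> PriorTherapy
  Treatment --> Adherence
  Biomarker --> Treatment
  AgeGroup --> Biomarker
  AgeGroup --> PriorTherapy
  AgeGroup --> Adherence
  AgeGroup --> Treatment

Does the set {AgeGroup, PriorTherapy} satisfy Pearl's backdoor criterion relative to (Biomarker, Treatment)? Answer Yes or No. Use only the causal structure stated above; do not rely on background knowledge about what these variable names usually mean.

No

Backdoor paths from Biomarker to Treatment (paths whose first edge points into Biomarker):
  P1: Biomarker <- AgeGroup -> Treatment
  P2: Biomarker <- AgeGroup -> Adherence <- Treatment
Condition 1 (no descendant of Biomarker in the set): FAILS — PriorTherapy is a descendant of Biomarker.
Condition 2 (every backdoor path blocked by {AgeGroup, PriorTherapy}):
  P1: blocked at fork node AgeGroup ∈ conditioning set.
  P2: blocked at fork node AgeGroup ∈ conditioning set.
{AgeGroup, PriorTherapy} does not satisfy the backdoor criterion.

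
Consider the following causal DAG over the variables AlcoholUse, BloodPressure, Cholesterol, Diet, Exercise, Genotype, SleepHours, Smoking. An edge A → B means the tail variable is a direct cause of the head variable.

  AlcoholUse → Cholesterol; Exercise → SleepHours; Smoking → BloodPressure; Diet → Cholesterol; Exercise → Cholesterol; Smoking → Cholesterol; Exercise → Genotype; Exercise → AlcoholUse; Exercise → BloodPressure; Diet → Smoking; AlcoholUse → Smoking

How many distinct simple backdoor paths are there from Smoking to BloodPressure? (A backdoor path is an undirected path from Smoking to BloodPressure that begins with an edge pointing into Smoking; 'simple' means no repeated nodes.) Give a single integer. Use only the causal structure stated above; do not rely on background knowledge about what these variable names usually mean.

A backdoor path from Smoking to BloodPressure is any simple undirected path whose first edge points into Smoking (i.e. leaves Smoking via a parent).
Parents of Smoking: {AlcoholUse, Diet}.
Enumerating:
  P1: Smoking <- Diet -> Cholesterol <- Exercise -> BloodPressure
  P2: Smoking <- Diet -> Cholesterol <- AlcoholUse <- Exercise -> BloodPressure
  P3: Smoking <- AlcoholUse <- Exercise -> BloodPressure
  P4: Smoking <- AlcoholUse -> Cholesterol <- Exercise -> BloodPressure
That exhausts the simple backdoor paths. Count: 4.

4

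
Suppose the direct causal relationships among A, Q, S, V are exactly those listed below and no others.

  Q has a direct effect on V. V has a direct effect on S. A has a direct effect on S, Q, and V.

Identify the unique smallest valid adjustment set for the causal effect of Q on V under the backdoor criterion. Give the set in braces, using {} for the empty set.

{A}

Variables eligible for adjustment (non-descendants of Q, excluding Q and V): {A}.
Backdoor paths from Q to V:
  P1: Q <- A -> V
  P2: Q <- A -> S <- V
The empty set is not sufficient: P1 (Q <- A -> V) has no collider blocking it and no conditioned non-collider, so it is open.
Try {A}:
  P1: blocked at fork node A ∈ conditioning set.
  P2: blocked at fork node A ∈ conditioning set.
{A} contains no descendant of Q and blocks every backdoor path.
{A} is the unique smallest valid adjustment set.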